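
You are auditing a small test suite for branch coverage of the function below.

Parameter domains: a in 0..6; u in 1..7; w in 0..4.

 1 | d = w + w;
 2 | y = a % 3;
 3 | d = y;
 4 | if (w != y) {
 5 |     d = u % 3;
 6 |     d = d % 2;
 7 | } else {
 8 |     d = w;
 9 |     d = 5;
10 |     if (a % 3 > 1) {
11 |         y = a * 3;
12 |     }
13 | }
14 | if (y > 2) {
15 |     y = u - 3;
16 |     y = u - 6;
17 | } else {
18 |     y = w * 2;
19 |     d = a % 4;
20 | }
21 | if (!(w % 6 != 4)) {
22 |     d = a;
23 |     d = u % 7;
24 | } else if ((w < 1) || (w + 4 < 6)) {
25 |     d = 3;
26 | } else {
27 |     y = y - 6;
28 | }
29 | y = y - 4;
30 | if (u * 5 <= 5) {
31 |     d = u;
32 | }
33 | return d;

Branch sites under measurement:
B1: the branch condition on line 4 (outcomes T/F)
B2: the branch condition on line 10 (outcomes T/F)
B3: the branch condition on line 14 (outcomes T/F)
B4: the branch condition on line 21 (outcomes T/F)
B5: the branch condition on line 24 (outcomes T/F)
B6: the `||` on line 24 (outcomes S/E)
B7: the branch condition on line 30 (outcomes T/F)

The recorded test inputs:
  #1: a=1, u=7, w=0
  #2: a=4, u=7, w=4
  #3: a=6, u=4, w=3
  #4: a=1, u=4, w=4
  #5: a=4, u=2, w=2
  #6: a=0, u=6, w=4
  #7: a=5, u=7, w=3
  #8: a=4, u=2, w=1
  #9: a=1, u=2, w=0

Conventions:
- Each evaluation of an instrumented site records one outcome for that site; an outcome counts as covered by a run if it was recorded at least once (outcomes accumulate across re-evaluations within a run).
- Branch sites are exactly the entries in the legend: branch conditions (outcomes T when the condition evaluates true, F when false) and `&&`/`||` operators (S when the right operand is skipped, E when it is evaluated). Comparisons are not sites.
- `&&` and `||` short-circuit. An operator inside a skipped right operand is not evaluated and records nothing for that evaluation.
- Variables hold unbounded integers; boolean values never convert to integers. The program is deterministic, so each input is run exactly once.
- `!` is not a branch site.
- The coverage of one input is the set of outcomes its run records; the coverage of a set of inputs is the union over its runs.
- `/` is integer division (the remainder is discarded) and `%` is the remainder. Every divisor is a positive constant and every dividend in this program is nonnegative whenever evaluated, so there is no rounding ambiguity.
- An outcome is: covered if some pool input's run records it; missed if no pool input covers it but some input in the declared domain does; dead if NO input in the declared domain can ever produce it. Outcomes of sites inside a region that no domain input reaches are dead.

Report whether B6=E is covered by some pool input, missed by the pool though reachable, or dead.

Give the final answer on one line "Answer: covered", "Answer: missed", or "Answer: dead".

B6=E is recorded by pool input(s) 3, 5, 7, 8 -> covered

Answer: covered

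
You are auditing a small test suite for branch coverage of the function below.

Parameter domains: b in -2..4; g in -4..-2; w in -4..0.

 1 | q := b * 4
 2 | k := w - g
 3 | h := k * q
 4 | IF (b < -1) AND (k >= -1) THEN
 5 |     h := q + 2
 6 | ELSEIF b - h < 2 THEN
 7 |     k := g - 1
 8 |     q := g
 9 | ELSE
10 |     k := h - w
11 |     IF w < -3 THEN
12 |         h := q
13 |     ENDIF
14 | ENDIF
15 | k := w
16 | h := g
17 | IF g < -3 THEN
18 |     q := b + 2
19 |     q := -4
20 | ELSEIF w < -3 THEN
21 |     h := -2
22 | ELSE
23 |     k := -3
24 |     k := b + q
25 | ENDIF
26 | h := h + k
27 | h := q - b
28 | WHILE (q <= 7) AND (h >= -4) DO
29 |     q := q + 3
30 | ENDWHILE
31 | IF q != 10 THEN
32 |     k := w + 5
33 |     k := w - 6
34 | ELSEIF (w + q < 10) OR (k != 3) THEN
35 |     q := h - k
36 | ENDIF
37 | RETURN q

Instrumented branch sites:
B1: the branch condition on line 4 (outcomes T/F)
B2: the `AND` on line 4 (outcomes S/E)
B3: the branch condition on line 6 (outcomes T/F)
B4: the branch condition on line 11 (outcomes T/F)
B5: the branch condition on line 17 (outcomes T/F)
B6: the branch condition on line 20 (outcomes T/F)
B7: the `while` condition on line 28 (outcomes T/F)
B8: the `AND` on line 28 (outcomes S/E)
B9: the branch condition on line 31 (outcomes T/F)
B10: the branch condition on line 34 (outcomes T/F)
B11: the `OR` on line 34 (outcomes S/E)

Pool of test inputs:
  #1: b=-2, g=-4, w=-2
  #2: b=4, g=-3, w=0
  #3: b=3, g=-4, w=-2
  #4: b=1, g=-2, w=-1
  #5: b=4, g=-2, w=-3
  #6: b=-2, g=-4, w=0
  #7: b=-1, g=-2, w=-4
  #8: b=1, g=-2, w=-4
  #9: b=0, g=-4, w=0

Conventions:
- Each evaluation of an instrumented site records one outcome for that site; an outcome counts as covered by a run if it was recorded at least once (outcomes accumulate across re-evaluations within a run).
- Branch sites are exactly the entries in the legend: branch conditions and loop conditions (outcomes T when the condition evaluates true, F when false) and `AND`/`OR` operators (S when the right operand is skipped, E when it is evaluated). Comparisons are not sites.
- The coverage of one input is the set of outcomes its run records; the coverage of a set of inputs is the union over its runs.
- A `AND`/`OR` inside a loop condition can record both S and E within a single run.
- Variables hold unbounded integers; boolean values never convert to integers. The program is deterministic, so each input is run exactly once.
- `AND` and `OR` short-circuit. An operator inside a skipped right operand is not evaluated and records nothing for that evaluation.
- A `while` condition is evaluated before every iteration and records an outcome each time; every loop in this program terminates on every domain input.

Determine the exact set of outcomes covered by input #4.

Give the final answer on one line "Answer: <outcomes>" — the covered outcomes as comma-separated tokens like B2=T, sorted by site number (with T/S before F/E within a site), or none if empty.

Event log for input #4 (b=1, g=-2, w=-1):
  B2->S, B1->F, B3->T, B5->F, B6->F, B8->E, B7->T, B8->E, B7->T, B8->E
  B7->T, B8->E, B7->T, B8->S, B7->F, B9->F, B11->S, B10->T
deduplicating events, the covered set is: B1=F, B2=S, B3=T, B5=F, B6=F, B7=T, B7=F, B8=S, B8=E, B9=F, B10=T, B11=S

Answer: B1=F, B2=S, B3=T, B5=F, B6=F, B7=T, B7=F, B8=S, B8=E, B9=F, B10=T, B11=S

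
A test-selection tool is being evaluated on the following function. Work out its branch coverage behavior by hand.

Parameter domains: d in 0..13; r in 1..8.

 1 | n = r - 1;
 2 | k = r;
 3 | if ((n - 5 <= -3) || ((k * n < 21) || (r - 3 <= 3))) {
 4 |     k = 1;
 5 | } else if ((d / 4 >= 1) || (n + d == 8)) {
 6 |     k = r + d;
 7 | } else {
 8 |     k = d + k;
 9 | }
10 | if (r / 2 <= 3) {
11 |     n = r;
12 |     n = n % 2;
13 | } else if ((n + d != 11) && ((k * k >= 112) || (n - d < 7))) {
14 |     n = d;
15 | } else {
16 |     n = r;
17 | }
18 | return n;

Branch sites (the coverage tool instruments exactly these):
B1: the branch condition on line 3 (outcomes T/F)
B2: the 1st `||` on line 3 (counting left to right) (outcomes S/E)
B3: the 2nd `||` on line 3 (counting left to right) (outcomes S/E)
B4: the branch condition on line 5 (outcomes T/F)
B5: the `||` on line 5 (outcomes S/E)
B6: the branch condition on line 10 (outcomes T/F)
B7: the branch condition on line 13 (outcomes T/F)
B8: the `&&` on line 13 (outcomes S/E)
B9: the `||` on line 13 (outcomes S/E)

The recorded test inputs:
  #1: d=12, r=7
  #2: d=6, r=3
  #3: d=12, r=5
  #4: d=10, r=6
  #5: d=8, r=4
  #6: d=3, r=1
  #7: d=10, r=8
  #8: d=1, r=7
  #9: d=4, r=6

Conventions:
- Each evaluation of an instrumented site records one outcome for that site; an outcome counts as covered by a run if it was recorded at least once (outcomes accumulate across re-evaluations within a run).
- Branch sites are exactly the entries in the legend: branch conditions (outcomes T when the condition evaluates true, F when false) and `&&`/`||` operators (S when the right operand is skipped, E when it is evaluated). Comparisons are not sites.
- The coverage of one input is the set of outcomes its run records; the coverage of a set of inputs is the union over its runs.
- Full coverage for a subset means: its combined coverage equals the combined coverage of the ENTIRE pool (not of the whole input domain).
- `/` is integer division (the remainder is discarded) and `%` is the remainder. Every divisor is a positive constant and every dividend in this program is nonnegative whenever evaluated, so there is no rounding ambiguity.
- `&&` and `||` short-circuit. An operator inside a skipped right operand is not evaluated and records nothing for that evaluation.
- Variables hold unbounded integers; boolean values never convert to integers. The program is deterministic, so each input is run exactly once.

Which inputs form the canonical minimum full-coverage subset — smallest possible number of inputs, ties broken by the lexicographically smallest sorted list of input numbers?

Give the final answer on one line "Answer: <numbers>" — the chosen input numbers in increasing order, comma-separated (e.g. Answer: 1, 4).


input #1, d=12, r=7: outcomes B1=F, B2=E, B3=E, B4=T, B5=S, B6=T
input #2, d=6, r=3: outcomes B1=T, B2=S, B6=T
input #3, d=12, r=5: outcomes B1=T, B2=E, B3=S, B6=T
input #4, d=10, r=6: outcomes B1=T, B2=E, B3=E, B6=T
input #5, d=8, r=4: outcomes B1=T, B2=E, B3=S, B6=T
input #6, d=3, r=1: outcomes B1=T, B2=S, B6=T
input #7, d=10, r=8: outcomes B1=F, B2=E, B3=E, B4=T, B5=S, B6=F, B7=T, B8=E, B9=S
input #8, d=1, r=7: outcomes B1=F, B2=E, B3=E, B4=F, B5=E, B6=T
input #9, d=4, r=6: outcomes B1=T, B2=E, B3=E, B6=T
together the pool reaches 15 outcomes: B1=T, B1=F, B2=S, B2=E, B3=S, B3=E, B4=T, B4=F, B5=S, B5=E, B6=T, B6=F, B7=T, B8=E, B9=S
checked all size-1 subsets: none covers 15 outcomes (max 9/15)
checked all size-2 subsets: none covers 15 outcomes (max 12/15)
checked all size-3 subsets: none covers 15 outcomes (max 14/15)
at size 4, {2, 3, 7, 8} reaches all 15 outcomes; every lexicographically earlier size-4 subset fails
Answer: 2, 3, 7, 8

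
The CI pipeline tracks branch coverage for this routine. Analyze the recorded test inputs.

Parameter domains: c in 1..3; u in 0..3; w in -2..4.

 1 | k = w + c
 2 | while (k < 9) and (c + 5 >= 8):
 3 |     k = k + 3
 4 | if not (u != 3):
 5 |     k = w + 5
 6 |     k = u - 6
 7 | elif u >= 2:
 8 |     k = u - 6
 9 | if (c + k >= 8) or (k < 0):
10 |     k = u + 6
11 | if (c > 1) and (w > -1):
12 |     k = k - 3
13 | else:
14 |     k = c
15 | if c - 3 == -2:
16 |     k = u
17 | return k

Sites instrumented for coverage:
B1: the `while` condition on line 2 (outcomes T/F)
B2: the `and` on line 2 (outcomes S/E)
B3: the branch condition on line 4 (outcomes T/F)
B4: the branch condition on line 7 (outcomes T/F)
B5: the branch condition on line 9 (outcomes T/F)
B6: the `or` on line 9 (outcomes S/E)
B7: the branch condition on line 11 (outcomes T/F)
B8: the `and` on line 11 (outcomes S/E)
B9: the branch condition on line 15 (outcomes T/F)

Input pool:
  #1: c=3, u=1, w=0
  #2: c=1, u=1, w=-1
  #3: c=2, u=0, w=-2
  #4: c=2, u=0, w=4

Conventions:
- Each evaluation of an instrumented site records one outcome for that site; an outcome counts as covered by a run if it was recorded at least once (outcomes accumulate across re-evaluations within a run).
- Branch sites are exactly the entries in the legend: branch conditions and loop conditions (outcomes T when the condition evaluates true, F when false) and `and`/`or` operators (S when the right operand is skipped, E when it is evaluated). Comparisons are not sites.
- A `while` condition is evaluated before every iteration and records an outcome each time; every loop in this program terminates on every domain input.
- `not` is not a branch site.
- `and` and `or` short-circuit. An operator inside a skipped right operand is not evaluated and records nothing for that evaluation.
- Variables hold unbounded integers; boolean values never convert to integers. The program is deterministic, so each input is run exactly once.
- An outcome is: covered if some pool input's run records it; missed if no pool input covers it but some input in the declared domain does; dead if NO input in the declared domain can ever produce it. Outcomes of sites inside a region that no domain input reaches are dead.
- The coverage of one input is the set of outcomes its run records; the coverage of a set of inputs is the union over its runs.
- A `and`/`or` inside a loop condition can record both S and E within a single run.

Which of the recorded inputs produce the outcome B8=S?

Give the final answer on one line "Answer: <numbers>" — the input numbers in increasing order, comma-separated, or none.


input #1 (c=3, u=1, w=0): never hits B8=S
input #2 (c=1, u=1, w=-1): hits B8=S
input #3 (c=2, u=0, w=-2): never hits B8=S
input #4 (c=2, u=0, w=4): never hits B8=S
Answer: 2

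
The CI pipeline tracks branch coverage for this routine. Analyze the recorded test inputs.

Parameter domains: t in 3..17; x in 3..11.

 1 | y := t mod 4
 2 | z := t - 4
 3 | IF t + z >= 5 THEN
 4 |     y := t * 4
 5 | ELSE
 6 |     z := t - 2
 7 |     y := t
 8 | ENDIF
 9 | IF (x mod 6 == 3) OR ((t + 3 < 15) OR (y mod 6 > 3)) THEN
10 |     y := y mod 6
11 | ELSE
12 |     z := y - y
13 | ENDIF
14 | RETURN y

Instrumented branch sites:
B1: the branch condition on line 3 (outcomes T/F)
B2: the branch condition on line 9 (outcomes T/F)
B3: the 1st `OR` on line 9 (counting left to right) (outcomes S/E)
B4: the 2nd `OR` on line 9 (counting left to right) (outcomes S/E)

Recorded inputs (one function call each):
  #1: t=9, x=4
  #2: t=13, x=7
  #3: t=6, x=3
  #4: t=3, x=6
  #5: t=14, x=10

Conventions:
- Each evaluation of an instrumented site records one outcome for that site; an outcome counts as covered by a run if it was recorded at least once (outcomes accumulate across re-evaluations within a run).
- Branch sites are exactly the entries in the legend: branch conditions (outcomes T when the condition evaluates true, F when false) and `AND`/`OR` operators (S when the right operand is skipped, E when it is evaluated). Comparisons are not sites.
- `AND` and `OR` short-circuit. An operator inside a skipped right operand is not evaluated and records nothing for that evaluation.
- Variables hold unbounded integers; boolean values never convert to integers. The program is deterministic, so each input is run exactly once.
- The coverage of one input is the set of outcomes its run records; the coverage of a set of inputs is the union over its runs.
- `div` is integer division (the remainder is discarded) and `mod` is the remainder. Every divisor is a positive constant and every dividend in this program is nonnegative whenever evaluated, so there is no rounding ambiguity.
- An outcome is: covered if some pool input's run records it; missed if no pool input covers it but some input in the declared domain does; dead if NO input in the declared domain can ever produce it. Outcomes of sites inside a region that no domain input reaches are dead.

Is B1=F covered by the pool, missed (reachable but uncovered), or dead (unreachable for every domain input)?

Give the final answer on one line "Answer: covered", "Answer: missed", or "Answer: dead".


B1=F is recorded by pool input(s) 4 -> covered
Answer: covered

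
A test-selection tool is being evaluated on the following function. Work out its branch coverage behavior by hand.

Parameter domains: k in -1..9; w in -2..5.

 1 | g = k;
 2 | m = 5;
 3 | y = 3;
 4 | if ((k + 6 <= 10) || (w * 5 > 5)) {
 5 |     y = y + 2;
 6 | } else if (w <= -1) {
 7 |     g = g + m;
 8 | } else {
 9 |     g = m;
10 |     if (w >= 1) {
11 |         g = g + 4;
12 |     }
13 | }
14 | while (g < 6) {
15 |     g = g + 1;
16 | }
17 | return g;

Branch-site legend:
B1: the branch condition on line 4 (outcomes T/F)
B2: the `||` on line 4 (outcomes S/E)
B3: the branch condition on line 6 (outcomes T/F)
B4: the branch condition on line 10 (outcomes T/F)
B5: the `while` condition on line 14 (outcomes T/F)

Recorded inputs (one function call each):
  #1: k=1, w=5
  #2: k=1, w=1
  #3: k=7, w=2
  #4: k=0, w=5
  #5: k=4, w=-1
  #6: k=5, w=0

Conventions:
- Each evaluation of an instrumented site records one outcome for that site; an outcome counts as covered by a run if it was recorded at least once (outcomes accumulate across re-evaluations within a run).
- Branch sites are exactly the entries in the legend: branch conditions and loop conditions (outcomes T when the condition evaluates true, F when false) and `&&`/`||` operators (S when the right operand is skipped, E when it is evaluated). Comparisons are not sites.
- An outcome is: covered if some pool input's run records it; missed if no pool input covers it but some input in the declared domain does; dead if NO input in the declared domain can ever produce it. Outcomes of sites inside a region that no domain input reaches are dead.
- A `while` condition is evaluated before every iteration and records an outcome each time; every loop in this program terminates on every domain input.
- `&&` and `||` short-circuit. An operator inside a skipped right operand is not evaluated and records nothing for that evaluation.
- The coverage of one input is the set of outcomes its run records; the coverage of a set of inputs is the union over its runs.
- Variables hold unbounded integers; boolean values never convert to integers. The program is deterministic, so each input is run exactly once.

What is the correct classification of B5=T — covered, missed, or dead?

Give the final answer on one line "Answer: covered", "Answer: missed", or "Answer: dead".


B5=T is recorded by pool input(s) 1, 2, 4, 5, 6 -> covered
Answer: covered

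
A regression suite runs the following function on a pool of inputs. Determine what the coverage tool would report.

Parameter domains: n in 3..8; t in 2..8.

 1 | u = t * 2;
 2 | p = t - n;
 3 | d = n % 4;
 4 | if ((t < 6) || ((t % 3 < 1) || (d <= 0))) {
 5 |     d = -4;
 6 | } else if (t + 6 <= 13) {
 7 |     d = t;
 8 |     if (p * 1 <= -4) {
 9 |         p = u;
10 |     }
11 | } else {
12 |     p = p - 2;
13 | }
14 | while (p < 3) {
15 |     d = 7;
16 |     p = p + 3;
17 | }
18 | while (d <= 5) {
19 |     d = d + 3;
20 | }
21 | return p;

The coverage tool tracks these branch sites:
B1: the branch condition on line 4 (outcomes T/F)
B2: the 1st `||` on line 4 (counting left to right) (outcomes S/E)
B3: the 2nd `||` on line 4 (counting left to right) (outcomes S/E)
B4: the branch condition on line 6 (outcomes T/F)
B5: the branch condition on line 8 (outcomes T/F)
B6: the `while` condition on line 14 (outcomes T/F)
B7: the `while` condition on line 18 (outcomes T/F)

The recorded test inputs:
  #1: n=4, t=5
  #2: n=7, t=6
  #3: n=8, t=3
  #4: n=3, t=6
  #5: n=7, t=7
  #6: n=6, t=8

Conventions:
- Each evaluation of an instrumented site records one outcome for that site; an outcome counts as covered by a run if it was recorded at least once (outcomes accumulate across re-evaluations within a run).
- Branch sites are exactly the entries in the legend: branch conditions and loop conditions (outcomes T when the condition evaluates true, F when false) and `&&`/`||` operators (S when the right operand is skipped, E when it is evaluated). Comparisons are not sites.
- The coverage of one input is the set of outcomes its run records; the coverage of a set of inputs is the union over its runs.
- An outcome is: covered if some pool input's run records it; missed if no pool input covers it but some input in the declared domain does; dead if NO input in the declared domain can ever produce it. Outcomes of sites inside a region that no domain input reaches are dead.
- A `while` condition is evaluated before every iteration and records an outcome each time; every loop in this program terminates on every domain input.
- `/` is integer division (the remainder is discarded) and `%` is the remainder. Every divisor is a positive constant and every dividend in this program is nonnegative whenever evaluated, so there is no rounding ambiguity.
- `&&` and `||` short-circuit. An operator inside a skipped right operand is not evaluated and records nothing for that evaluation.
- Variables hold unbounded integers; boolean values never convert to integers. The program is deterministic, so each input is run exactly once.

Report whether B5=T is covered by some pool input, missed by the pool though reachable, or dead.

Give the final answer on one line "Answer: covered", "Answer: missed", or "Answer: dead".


no pool input records B5=T
checking all 42 inputs in the declared domain: B5=T is never recorded -> dead
Answer: dead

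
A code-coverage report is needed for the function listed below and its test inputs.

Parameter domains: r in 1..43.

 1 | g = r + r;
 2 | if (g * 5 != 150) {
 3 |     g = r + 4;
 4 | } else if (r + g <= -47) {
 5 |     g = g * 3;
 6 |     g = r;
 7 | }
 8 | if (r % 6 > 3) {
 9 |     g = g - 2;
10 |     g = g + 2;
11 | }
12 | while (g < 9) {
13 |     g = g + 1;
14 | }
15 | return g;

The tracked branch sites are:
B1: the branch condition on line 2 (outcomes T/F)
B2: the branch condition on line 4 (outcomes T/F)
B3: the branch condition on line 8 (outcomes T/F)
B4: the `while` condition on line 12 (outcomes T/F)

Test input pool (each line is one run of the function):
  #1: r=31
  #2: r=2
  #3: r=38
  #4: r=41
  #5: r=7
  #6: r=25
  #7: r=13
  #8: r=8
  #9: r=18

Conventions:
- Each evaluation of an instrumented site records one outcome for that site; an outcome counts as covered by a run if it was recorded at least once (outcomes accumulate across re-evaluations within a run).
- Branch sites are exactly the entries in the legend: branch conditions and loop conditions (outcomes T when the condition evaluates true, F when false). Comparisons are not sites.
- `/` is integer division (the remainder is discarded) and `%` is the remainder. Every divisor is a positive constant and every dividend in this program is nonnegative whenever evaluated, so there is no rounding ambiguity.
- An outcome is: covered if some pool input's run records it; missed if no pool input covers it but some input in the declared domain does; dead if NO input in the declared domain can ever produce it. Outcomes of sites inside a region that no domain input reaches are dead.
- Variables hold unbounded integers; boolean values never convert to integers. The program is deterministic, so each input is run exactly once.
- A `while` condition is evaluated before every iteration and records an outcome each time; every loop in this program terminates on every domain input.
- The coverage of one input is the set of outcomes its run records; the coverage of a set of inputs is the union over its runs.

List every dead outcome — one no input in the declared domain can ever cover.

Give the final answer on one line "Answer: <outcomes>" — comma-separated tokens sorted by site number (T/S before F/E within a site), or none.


checking every outcome against all 43 domain inputs:
  B2=T: never recorded by any domain input -> dead
  reachable outcomes have witnesses, e.g. B1=T (e.g. r=1), B1=F (e.g. r=15), B2=F (e.g. r=15), B3=T (e.g. r=4)
Answer: B2=T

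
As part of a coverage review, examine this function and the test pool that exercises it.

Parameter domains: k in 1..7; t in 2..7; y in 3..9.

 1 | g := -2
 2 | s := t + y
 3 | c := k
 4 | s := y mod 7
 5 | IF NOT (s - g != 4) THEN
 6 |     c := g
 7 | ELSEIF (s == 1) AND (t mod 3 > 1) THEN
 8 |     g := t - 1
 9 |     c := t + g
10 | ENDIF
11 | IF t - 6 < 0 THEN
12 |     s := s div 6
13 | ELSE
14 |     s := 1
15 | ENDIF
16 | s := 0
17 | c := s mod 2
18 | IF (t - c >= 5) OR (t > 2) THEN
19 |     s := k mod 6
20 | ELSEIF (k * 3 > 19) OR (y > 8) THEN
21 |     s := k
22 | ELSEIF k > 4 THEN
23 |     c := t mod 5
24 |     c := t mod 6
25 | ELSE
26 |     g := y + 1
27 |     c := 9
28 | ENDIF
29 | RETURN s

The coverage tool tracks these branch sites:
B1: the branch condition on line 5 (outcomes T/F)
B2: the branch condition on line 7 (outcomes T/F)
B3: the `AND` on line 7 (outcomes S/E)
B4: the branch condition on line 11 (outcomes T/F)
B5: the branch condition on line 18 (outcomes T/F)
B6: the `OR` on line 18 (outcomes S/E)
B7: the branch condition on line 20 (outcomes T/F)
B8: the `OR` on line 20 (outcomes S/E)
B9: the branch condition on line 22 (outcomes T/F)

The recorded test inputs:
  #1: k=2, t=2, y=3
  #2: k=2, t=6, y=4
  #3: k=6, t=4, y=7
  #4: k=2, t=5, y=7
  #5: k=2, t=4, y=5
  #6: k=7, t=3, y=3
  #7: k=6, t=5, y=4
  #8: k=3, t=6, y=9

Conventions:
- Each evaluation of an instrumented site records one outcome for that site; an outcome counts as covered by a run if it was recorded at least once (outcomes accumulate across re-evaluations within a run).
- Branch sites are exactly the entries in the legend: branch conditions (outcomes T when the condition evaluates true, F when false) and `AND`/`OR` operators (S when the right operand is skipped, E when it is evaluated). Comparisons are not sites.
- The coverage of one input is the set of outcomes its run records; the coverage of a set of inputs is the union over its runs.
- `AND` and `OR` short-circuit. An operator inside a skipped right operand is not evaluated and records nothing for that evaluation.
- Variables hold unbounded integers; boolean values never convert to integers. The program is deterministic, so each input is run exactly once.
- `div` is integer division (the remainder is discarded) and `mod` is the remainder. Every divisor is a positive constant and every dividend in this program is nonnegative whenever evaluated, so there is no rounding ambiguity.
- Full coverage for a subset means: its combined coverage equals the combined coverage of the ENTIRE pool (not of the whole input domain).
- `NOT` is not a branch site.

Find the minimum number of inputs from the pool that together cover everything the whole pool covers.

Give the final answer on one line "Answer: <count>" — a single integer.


input #1 (k=2, t=2, y=3): events B1->F, B3->S, B2->F, B4->T, B6->E, B5->F, B8->E, B7->F, B9->F; covers B1=F, B2=F, B3=S, B4=T, B5=F, B6=E, B7=F, B8=E, B9=F
input #2 (k=2, t=6, y=4): events B1->F, B3->S, B2->F, B4->F, B6->S, B5->T; covers B1=F, B2=F, B3=S, B4=F, B5=T, B6=S
input #3 (k=6, t=4, y=7): events B1->F, B3->S, B2->F, B4->T, B6->E, B5->T; covers B1=F, B2=F, B3=S, B4=T, B5=T, B6=E
input #4 (k=2, t=5, y=7): events B1->F, B3->S, B2->F, B4->T, B6->S, B5->T; covers B1=F, B2=F, B3=S, B4=T, B5=T, B6=S
input #5 (k=2, t=4, y=5): events B1->F, B3->S, B2->F, B4->T, B6->E, B5->T; covers B1=F, B2=F, B3=S, B4=T, B5=T, B6=E
input #6 (k=7, t=3, y=3): events B1->F, B3->S, B2->F, B4->T, B6->E, B5->T; covers B1=F, B2=F, B3=S, B4=T, B5=T, B6=E
input #7 (k=6, t=5, y=4): events B1->F, B3->S, B2->F, B4->T, B6->S, B5->T; covers B1=F, B2=F, B3=S, B4=T, B5=T, B6=S
input #8 (k=3, t=6, y=9): events B1->T, B4->F, B6->S, B5->T; covers B1=T, B4=F, B5=T, B6=S
the full pool covers 13 outcomes: B1=T, B1=F, B2=F, B3=S, B4=T, B4=F, B5=T, B5=F, B6=S, B6=E, B7=F, B8=E, B9=F
checked all size-1 subsets: none covers 13 outcomes (max 9/13)
the canonical winner is {1, 8}: size 2, full 13-outcome coverage, earliest index list among size-2 covers
Answer: 2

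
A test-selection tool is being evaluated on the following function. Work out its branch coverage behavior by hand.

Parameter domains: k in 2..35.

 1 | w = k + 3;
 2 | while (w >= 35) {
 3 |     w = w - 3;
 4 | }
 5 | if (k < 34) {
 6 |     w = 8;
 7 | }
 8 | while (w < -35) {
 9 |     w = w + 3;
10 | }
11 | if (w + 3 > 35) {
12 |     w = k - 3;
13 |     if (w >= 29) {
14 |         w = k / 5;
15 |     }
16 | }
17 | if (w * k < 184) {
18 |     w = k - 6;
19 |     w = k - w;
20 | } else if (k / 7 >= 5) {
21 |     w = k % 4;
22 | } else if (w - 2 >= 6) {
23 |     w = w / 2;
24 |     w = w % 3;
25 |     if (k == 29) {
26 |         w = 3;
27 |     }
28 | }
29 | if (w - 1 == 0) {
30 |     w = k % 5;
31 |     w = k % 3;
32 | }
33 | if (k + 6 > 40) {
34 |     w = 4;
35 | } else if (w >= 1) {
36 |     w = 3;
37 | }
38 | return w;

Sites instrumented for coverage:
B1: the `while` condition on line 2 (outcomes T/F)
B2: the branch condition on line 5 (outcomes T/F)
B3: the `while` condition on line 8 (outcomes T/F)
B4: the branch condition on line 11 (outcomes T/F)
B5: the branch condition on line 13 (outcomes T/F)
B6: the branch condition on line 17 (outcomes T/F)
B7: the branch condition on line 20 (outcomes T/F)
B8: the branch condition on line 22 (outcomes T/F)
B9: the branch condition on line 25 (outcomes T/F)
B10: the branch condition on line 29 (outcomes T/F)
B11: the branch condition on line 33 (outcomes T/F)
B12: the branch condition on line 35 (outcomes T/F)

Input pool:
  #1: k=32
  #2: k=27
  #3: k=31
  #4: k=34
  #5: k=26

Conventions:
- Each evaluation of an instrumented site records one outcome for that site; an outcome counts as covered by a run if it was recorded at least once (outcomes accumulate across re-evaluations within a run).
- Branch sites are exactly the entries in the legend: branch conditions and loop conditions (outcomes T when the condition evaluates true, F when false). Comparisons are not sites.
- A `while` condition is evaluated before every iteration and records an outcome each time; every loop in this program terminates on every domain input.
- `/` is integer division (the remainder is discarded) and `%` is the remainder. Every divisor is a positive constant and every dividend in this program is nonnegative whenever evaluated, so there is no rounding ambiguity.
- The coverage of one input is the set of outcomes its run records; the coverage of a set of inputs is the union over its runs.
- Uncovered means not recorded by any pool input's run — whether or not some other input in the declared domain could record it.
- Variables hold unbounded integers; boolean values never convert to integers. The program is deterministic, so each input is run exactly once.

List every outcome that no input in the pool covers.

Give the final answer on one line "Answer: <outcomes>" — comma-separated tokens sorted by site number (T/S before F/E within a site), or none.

input #1, k=32: outcomes B1=T, B1=F, B2=T, B3=F, B4=F, B6=F, B7=F, B8=T, B9=F, B10=T, B11=F, B12=T
input #2, k=27: outcomes B1=F, B2=T, B3=F, B4=F, B6=F, B7=F, B8=T, B9=F, B10=T, B11=F, B12=F
input #3, k=31: outcomes B1=F, B2=T, B3=F, B4=F, B6=F, B7=F, B8=T, B9=F, B10=T, B11=F, B12=T
input #4, k=34: outcomes B1=T, B1=F, B2=F, B3=F, B4=T, B5=T, B6=F, B7=F, B8=F, B10=F, B11=F, B12=T
input #5, k=26: outcomes B1=F, B2=T, B3=F, B4=F, B6=F, B7=F, B8=T, B9=F, B10=T, B11=F, B12=T
union over the pool: B1=T, B1=F, B2=T, B2=F, B3=F, B4=T, B4=F, B5=T, B6=F, B7=F, B8=T, B8=F, B9=F, B10=T, B10=F, B11=F, B12=T, B12=F
uncovered (6 of 24): B3=T, B5=F, B6=T, B7=T, B9=T, B11=T

Answer: B3=T, B5=F, B6=T, B7=T, B9=T, B11=T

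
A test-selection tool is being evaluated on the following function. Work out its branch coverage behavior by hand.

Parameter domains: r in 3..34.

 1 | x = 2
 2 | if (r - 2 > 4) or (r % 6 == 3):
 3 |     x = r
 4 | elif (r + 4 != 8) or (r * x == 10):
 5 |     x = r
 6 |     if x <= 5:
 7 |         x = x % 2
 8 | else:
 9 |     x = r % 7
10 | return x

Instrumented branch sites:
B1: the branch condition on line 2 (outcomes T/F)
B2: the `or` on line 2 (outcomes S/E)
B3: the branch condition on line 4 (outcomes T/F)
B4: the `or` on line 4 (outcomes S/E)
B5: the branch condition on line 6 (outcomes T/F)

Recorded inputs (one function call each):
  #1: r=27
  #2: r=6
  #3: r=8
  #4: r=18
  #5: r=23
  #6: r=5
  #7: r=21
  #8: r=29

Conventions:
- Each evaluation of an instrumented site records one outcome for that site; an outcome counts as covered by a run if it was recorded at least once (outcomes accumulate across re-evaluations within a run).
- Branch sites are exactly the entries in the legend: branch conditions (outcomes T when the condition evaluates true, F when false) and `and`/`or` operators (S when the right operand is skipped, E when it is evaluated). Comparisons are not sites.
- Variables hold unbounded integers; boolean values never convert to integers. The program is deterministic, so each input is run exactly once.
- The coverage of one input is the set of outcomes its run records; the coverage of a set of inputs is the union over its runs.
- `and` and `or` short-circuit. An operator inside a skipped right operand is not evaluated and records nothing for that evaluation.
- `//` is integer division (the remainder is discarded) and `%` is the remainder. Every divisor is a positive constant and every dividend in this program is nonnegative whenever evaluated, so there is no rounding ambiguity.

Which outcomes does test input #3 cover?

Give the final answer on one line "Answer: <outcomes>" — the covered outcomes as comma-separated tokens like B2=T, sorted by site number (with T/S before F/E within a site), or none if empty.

Tracing the run of input #3 (r=8):
  B2->S, B1->T
distinct outcomes covered: B1=T, B2=S

Answer: B1=T, B2=S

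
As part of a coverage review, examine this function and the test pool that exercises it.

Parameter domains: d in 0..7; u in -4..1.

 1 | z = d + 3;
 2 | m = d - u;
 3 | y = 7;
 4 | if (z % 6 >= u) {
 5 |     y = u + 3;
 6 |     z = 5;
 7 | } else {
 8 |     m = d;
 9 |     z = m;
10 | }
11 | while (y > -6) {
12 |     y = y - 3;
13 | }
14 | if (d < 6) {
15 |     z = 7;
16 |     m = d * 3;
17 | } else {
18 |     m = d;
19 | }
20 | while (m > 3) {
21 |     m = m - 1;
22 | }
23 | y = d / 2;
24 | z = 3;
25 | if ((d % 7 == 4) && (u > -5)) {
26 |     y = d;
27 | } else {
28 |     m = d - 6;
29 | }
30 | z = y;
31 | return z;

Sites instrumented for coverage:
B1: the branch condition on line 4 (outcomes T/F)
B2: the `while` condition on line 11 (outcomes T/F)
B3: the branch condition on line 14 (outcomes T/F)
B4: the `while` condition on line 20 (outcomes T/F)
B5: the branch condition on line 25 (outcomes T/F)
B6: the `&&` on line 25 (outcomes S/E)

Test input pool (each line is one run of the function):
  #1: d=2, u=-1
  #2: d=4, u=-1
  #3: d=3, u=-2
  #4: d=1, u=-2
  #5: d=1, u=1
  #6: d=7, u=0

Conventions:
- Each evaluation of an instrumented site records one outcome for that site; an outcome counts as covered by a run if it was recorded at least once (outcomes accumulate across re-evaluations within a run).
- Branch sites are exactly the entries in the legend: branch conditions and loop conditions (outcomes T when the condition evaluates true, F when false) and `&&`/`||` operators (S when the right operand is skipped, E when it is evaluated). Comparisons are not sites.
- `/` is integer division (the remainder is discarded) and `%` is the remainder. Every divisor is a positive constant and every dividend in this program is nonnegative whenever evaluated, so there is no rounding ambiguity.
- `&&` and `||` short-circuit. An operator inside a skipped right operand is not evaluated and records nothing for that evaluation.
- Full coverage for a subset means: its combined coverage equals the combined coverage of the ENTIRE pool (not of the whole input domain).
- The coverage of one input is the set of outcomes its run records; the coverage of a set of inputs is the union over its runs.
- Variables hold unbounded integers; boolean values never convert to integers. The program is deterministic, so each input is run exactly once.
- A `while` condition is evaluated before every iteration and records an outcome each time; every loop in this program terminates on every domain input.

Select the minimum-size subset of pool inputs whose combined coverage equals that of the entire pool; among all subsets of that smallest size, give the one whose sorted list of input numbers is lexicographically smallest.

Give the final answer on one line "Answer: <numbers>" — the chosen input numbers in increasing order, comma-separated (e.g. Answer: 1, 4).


input #1 (d=2, u=-1): events B1->T, B2->T, B2->T, B2->T, B2->F, B3->T, B4->T, B4->T, B4->T, B4->F, B6->S, B5->F; covers B1=T, B2=T, B2=F, B3=T, B4=T, B4=F, B5=F, B6=S
input #2 (d=4, u=-1): events B1->T, B2->T, B2->T, B2->T, B2->F, B3->T, B4->T, B4->T, B4->T, B4->T, B4->T, B4->T, B4->T, B4->T, ...; covers B1=T, B2=T, B2=F, B3=T, B4=T, B4=F, B5=T, B6=E
input #3 (d=3, u=-2): events B1->T, B2->T, B2->T, B2->T, B2->F, B3->T, B4->T, B4->T, B4->T, B4->T, B4->T, B4->T, B4->F, B6->S, ...; covers B1=T, B2=T, B2=F, B3=T, B4=T, B4=F, B5=F, B6=S
input #4 (d=1, u=-2): events B1->T, B2->T, B2->T, B2->T, B2->F, B3->T, B4->F, B6->S, B5->F; covers B1=T, B2=T, B2=F, B3=T, B4=F, B5=F, B6=S
input #5 (d=1, u=1): events B1->T, B2->T, B2->T, B2->T, B2->T, B2->F, B3->T, B4->F, B6->S, B5->F; covers B1=T, B2=T, B2=F, B3=T, B4=F, B5=F, B6=S
input #6 (d=7, u=0): events B1->T, B2->T, B2->T, B2->T, B2->F, B3->F, B4->T, B4->T, B4->T, B4->T, B4->F, B6->S, B5->F; covers B1=T, B2=T, B2=F, B3=F, B4=T, B4=F, B5=F, B6=S
the full pool covers 11 outcomes: B1=T, B2=T, B2=F, B3=T, B3=F, B4=T, B4=F, B5=T, B5=F, B6=S, B6=E
every size-1 subset falls short of the 11 outcomes (best: 8/11)
inputs {2, 6} (size 2) cover everything; no size-2 subset with a lexicographically smaller index list covers all 11
Answer: 2, 6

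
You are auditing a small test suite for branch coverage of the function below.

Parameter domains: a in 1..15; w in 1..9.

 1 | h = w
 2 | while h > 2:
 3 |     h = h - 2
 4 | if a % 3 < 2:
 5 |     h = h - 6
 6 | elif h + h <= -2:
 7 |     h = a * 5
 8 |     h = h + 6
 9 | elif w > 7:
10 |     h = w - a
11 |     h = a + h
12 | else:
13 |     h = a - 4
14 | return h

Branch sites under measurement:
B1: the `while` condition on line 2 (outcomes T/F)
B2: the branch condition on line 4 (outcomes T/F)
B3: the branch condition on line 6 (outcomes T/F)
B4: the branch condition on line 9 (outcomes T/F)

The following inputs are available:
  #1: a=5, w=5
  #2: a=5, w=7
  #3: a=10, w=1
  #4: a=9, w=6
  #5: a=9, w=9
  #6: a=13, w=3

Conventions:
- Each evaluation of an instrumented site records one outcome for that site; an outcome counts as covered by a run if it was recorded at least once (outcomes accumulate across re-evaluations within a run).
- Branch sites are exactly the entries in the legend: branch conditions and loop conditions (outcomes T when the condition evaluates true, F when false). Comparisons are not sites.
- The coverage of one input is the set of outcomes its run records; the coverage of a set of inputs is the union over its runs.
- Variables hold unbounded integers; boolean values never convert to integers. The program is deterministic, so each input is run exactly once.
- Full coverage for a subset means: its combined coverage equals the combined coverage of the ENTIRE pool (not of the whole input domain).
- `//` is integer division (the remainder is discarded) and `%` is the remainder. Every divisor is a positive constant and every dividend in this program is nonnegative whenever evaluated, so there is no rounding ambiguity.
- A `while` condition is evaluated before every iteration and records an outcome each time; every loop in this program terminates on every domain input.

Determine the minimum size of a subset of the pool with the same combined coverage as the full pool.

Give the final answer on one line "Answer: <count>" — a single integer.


#1 (a=5, w=5) -> covered: B1=T, B1=F, B2=F, B3=F, B4=F
#2 (a=5, w=7) -> covered: B1=T, B1=F, B2=F, B3=F, B4=F
#3 (a=10, w=1) -> covered: B1=F, B2=T
#4 (a=9, w=6) -> covered: B1=T, B1=F, B2=T
#5 (a=9, w=9) -> covered: B1=T, B1=F, B2=T
#6 (a=13, w=3) -> covered: B1=T, B1=F, B2=T
together the pool reaches 6 outcomes: B1=T, B1=F, B2=T, B2=F, B3=F, B4=F
no size-1 subset reaches all 6 outcomes (best union: 5/6)
at size 2, {1, 3} reaches all 6 outcomes; every lexicographically earlier size-2 subset fails
Answer: 2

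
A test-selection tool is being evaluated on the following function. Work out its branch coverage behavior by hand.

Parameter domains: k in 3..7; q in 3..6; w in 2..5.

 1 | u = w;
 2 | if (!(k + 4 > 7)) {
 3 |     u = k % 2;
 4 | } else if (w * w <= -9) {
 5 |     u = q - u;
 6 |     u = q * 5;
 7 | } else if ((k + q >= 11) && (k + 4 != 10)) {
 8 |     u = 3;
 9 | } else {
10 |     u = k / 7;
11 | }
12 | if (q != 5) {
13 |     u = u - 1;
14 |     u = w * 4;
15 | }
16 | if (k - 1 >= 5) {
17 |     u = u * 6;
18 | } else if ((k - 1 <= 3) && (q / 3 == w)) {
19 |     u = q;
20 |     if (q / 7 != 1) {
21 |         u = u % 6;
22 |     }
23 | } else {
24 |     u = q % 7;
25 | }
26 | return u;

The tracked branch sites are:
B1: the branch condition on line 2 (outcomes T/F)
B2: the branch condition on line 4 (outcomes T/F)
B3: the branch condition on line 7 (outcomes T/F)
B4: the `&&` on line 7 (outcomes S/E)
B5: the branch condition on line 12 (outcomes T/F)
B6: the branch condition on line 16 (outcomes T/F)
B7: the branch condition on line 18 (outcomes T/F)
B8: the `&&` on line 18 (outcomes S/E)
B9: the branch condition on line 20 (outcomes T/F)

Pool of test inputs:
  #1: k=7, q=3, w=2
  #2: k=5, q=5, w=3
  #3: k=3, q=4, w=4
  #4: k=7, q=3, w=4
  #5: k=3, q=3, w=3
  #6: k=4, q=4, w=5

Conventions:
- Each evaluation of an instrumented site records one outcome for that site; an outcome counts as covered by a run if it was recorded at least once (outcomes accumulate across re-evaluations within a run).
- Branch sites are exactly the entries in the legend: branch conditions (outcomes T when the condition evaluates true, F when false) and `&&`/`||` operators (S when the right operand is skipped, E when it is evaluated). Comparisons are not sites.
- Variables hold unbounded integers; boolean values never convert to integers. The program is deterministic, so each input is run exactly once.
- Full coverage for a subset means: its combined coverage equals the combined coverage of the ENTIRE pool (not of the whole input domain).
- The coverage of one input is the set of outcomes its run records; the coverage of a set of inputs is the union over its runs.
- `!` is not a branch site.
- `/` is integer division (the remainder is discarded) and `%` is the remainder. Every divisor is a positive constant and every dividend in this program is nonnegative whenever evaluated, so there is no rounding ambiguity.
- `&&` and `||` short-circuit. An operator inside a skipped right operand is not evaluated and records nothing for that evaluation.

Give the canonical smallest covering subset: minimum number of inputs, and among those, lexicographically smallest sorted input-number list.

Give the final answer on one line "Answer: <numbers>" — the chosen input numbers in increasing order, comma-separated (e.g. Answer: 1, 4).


input #1 (k=7, q=3, w=2): events B1->F, B2->F, B4->S, B3->F, B5->T, B6->T; covers B1=F, B2=F, B3=F, B4=S, B5=T, B6=T
input #2 (k=5, q=5, w=3): events B1->F, B2->F, B4->S, B3->F, B5->F, B6->F, B8->S, B7->F; covers B1=F, B2=F, B3=F, B4=S, B5=F, B6=F, B7=F, B8=S
input #3 (k=3, q=4, w=4): events B1->T, B5->T, B6->F, B8->E, B7->F; covers B1=T, B5=T, B6=F, B7=F, B8=E
input #4 (k=7, q=3, w=4): events B1->F, B2->F, B4->S, B3->F, B5->T, B6->T; covers B1=F, B2=F, B3=F, B4=S, B5=T, B6=T
input #5 (k=3, q=3, w=3): events B1->T, B5->T, B6->F, B8->E, B7->F; covers B1=T, B5=T, B6=F, B7=F, B8=E
input #6 (k=4, q=4, w=5): events B1->F, B2->F, B4->S, B3->F, B5->T, B6->F, B8->E, B7->F; covers B1=F, B2=F, B3=F, B4=S, B5=T, B6=F, B7=F, B8=E
the full pool covers 12 outcomes: B1=T, B1=F, B2=F, B3=F, B4=S, B5=T, B5=F, B6=T, B6=F, B7=F, B8=S, B8=E
every size-1 subset falls short of the 12 outcomes (best: 8/12)
every size-2 subset falls short of the 12 outcomes (best: 11/12)
at size 3, {1, 2, 3} reaches all 12 outcomes; every lexicographically earlier size-3 subset fails
Answer: 1, 2, 3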